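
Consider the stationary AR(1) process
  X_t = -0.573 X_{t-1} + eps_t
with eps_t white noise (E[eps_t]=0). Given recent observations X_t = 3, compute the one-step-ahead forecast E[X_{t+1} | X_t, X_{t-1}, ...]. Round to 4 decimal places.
E[X_{t+1} \mid \mathcal F_t] = -1.7190

For an AR(p) model X_t = c + sum_i phi_i X_{t-i} + eps_t, the
one-step-ahead conditional mean is
  E[X_{t+1} | X_t, ...] = c + sum_i phi_i X_{t+1-i}.
Substitute known values:
  E[X_{t+1} | ...] = (-0.573) * (3)
                   = -1.7190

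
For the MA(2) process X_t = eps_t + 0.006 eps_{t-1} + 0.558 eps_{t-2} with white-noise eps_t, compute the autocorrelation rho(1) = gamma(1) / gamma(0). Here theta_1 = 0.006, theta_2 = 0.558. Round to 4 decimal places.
\rho(1) = 0.0071

For an MA(q) process with theta_0 = 1, the autocovariance is
  gamma(k) = sigma^2 * sum_{i=0..q-k} theta_i * theta_{i+k},
and rho(k) = gamma(k) / gamma(0). Sigma^2 cancels.
  numerator   = (1)*(0.006) + (0.006)*(0.558) = 0.009348.
  denominator = (1)^2 + (0.006)^2 + (0.558)^2 = 1.3114.
  rho(1) = 0.009348 / 1.3114 = 0.0071.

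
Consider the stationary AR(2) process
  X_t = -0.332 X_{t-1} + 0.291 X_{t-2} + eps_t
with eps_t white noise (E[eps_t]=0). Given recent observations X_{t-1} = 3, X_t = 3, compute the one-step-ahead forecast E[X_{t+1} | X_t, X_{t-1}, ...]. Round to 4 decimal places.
E[X_{t+1} \mid \mathcal F_t] = -0.1230

For an AR(p) model X_t = c + sum_i phi_i X_{t-i} + eps_t, the
one-step-ahead conditional mean is
  E[X_{t+1} | X_t, ...] = c + sum_i phi_i X_{t+1-i}.
Substitute known values:
  E[X_{t+1} | ...] = (-0.332) * (3) + (0.291) * (3)
                   = -0.1230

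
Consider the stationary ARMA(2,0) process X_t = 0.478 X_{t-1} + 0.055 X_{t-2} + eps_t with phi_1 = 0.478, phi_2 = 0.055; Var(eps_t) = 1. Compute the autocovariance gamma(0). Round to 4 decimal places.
\gamma(0) = 1.3479

Multiply the model equation by X_{t-k} and take expectations. With theta_0 = psi_0 = 1 and psi_j the MA(infinity) weights, this gives
  gamma(k) - sum_i phi_i gamma(k-i) = c_k,
  c_k = sigma^2 * sum_{j=k..q} theta_j psi_{j-k}   (c_k = 0 for k > q),
using gamma(-m) = gamma(m).
Pure AR (q = 0): c_0 = sigma^2 = 1, c_k = 0 for k >= 1.
Equations for k = 0, 1, 2 (AR order 2, c_2 = 0):
  (E0) gamma(0) = phi_1 gamma(1) + phi_2 gamma(2) + c_0
  (E1) gamma(1) = phi_1 gamma(0) + phi_2 gamma(1) + c_1
  (E2) gamma(2) = phi_1 gamma(1) + phi_2 gamma(0)
From (E1): gamma(1) = A gamma(0) + B with
  A = phi_1 / (1 - phi_2) = 0.478 / 0.945 = 0.50582,   B = c_1 / (1 - phi_2) = 0 / 0.945 = 0.
Insert (E2) into (E0): gamma(0) (1 - phi_2^2) = phi_1 (1 + phi_2) gamma(1) + c_0.
  phi_1 (1 + phi_2) = (0.478)(1.055) = 0.50429,   1 - phi_2^2 = 0.996975.
Replace gamma(1) by A gamma(0) + B and collect gamma(0):
  gamma(0) [0.996975 - (0.50429)(0.50582)] = c_0 = 1
  gamma(0) * 0.741895 = 1
  gamma(0) = 1 / 0.741895 = 1.3479.
Therefore gamma(0) = 1.3479 (to 4 decimal places).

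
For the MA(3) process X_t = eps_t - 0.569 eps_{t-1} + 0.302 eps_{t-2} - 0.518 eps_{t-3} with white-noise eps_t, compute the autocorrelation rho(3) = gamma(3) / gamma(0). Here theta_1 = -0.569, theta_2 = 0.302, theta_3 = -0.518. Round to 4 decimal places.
\rho(3) = -0.3077

For an MA(q) process with theta_0 = 1, the autocovariance is
  gamma(k) = sigma^2 * sum_{i=0..q-k} theta_i * theta_{i+k},
and rho(k) = gamma(k) / gamma(0). Sigma^2 cancels.
  numerator   = (1)*(-0.518) = -0.518.
  denominator = (1)^2 + (-0.569)^2 + (0.302)^2 + (-0.518)^2 = 1.683289.
  rho(3) = -0.518 / 1.683289 = -0.3077.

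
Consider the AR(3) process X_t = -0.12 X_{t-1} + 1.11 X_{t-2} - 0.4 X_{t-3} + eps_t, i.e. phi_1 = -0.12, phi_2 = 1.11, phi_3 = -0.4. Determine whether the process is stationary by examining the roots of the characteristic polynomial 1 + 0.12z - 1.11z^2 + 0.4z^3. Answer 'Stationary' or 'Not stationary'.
\text{Not stationary}

The AR(p) characteristic polynomial is P(z) = 1 + 0.12z - 1.11z^2 + 0.4z^3.
Stationarity requires all roots to lie outside the unit circle, i.e. |z| > 1 for every root.
Degree 3: look for a simple real root z0 first, then factor out (1 - z/z0) and solve the remaining quadratic.
Testing z0 = 2: P(2) = 1 + (0.12)(2) + (-1.11)(2)^2 + (0.4)(2)^3
  = 1 + (0.24) + (-4.44) + (3.2) = 0.  So z_0 = 2 is a root, |z_0| = 2.
Divide out the factor (1 - 0.5 z) = (1 - z/z0) (since 1/z0 = 0.5):
  P(z) = (1 - 0.5 z)(1 + (0.62) z + (-0.8) z^2)
  [check: z-coef 0.62 - (0.5) = 0.12; z^2-coef -0.8 - (0.5)(0.62) = -1.11; z^3-coef -(0.5)(-0.8) = 0.4.]
Remaining roots from the quadratic factor 1 + (0.62) z + (-0.8) z^2:
  Set 1 + (0.62) z + (-0.8) z^2 = 0, i.e. a z^2 + b z + c = 0 with a = -0.8, b = 0.62, c = 1.
  Discriminant D = b^2 - 4ac = (0.62)^2 - 4*(-0.8)*1 = 0.3844 - (-3.2) = 3.5844.
  D >= 0, so the roots are real: z = (-b +/- sqrt(D)) / (2a) = (-0.62 +/- 1.893251) / (-1.6).
    z_1 = (-0.62 + 1.893251) / (-1.6) = -0.7958,   |z_1| = 0.7958.
    z_2 = (-0.62 - 1.893251) / (-1.6) = 1.5708,   |z_2| = 1.5708.
Moduli of all roots: 2.0000, 0.7958, 1.5708.
All moduli strictly greater than 1? No.
Verdict: Not stationary.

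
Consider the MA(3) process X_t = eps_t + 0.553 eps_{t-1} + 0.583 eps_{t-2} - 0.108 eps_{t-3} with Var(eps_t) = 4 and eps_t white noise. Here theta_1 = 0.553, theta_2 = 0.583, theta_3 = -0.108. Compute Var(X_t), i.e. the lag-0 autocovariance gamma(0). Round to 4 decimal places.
\gamma(0) = 6.6294

For an MA(q) process X_t = eps_t + sum_i theta_i eps_{t-i} with
Var(eps_t) = sigma^2, the variance is
  gamma(0) = sigma^2 * (1 + sum_i theta_i^2).
  sum_i theta_i^2 = (0.553)^2 + (0.583)^2 + (-0.108)^2 = 0.305809 + 0.339889 + 0.011664 = 0.657362.
  gamma(0) = 4 * (1 + 0.657362) = 4 * 1.657362 = 6.629448, which rounds to 6.6294.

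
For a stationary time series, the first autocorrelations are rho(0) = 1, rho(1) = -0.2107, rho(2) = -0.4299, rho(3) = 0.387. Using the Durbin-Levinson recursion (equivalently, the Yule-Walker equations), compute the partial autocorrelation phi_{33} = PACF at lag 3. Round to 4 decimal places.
\phi_{33} = 0.2040

The PACF at lag k is phi_{kk}, the last component of the solution
to the Yule-Walker system G_k phi = r_k where
  (G_k)_{ij} = rho(|i - j|), (r_k)_i = rho(i), i,j = 1..k.
Equivalently, Durbin-Levinson gives phi_{kk} iteratively:
  phi_{11} = rho(1)
  phi_{kk} = [rho(k) - sum_{j=1..k-1} phi_{k-1,j} rho(k-j)]
            / [1 - sum_{j=1..k-1} phi_{k-1,j} rho(j)],
  phi_{k,j} = phi_{k-1,j} - phi_{kk} phi_{k-1,k-j},  j = 1..k-1.
Step k = 1:
  phi_11 = rho(1) = -0.2107.
Step k = 2:
  phi_22 = [rho(2) - phi_11 rho(1)] / [1 - phi_11 rho(1)] = [-0.4299 - (-0.2107)(-0.2107)] / [1 - (-0.2107)(-0.2107)]
         = -0.47429449 / 0.95560551 = -0.496329.
  Update: phi_21 = phi_11 - phi_22 phi_11 = -0.2107 - (-0.496329)(-0.2107) = -0.315276.
Step k = 3:
  phi_33 = [rho(3) - phi_21 rho(2) - phi_22 rho(1)] / [1 - phi_21 rho(1) - phi_22 rho(2)]
    numerator   = 0.387 - (-0.315276)(-0.4299) - (-0.496329)(-0.2107) = 0.14688618
    denominator = 1 - (-0.315276)(-0.2107) - (-0.496329)(-0.4299) = 0.72019952
  phi_33 = 0.14688618 / 0.72019952 = 0.204.
Therefore phi_{33} = 0.2040.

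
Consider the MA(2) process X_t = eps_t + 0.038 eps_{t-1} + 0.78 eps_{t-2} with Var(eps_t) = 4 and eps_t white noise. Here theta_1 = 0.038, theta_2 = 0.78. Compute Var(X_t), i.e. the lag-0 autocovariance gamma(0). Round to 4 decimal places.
\gamma(0) = 6.4394

For an MA(q) process X_t = eps_t + sum_i theta_i eps_{t-i} with
Var(eps_t) = sigma^2, the variance is
  gamma(0) = sigma^2 * (1 + sum_i theta_i^2).
  sum_i theta_i^2 = (0.038)^2 + (0.78)^2 = 0.001444 + 0.6084 = 0.609844.
  gamma(0) = 4 * (1 + 0.609844) = 4 * 1.609844 = 6.439376, which rounds to 6.4394.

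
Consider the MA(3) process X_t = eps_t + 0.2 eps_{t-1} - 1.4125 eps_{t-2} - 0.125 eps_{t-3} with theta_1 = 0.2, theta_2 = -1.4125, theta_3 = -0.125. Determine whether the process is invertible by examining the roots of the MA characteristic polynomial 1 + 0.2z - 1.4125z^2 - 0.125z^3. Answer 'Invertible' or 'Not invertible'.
\text{Not invertible}

The MA(q) characteristic polynomial is P(z) = 1 + 0.2z - 1.4125z^2 - 0.125z^3.
Invertibility requires all roots to lie outside the unit circle, i.e. |z| > 1 for every root.
Degree 3: look for a simple real root z0 first, then factor out (1 - z/z0) and solve the remaining quadratic.
Testing z0 = -0.8: P(-0.8) = 1 + (0.2)(-0.8) + (-1.4125)(-0.8)^2 + (-0.125)(-0.8)^3
  = 1 + (-0.16) + (-0.904) + (0.064) = 0.  So z_0 = -0.8 is a root, |z_0| = 0.8.
Divide out the factor (1 + 1.25 z) = (1 - z/z0) (since 1/z0 = -1.25):
  P(z) = (1 + 1.25 z)(1 + (-1.05) z + (-0.1) z^2)
  [check: z-coef -1.05 - (-1.25) = 0.2; z^2-coef -0.1 - (-1.25)(-1.05) = -1.4125; z^3-coef -(-1.25)(-0.1) = -0.125.]
Remaining roots from the quadratic factor 1 + (-1.05) z + (-0.1) z^2:
  Set 1 + (-1.05) z + (-0.1) z^2 = 0, i.e. a z^2 + b z + c = 0 with a = -0.1, b = -1.05, c = 1.
  Discriminant D = b^2 - 4ac = (-1.05)^2 - 4*(-0.1)*1 = 1.1025 - (-0.4) = 1.5025.
  D >= 0, so the roots are real: z = (-b +/- sqrt(D)) / (2a) = (1.05 +/- 1.225765) / (-0.2).
    z_1 = (1.05 + 1.225765) / (-0.2) = -11.3788,   |z_1| = 11.3788.
    z_2 = (1.05 - 1.225765) / (-0.2) = 0.8788,   |z_2| = 0.8788.
Moduli of all roots: 0.8000, 11.3788, 0.8788.
All moduli strictly greater than 1? No.
Verdict: Not invertible.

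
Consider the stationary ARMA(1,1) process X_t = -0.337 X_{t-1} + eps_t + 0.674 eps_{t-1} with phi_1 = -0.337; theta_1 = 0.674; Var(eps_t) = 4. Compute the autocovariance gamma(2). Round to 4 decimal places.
\gamma(2) = -0.3961

Multiply the model equation by X_{t-k} and take expectations. With theta_0 = psi_0 = 1 and psi_j the MA(infinity) weights, this gives
  gamma(k) - sum_i phi_i gamma(k-i) = c_k,
  c_k = sigma^2 * sum_{j=k..q} theta_j psi_{j-k}   (c_k = 0 for k > q),
using gamma(-m) = gamma(m).
psi-weights needed (psi_j = theta_j + sum_i phi_i psi_{j-i}):
  psi_1 = theta_1 + phi_1 = 0.674 + (-0.337) = 0.337
Right-hand sides:
  c_0 = sigma^2 (1 + theta_1 psi_1) = 4 * (1 + (0.674)(0.337)) = 4 * 1.227138 = 4.908552
  c_1 = sigma^2 theta_1 = 4 * (0.674) = 2.696
  c_2 = 0
Equations for k = 0 and k = 1 (AR order 1):
  gamma(0) = phi_1 gamma(1) + c_0
  gamma(1) = phi_1 gamma(0) + c_1
Substituting the second into the first: gamma(0) (1 - phi_1^2) = c_0 + phi_1 c_1, so
  gamma(0) = (c_0 + phi_1 c_1) / (1 - phi_1^2) = (4.908552 + (-0.337)(2.696)) / (1 - (-0.337)^2) = 4 / 0.886431 = 4.512478.
  gamma(1) = phi_1 gamma(0) + c_1 = (-0.337)(4.512478) + (2.696) = 1.175295.
For k = 2 (> q): gamma(2) = phi_1 gamma(1) = (-0.337)(1.175295) = -0.396074.
Therefore gamma(2) = -0.3961 (to 4 decimal places).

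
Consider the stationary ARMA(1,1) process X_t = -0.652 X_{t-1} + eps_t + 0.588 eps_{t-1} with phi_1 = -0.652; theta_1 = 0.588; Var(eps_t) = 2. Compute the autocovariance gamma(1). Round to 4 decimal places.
\gamma(1) = -0.1373

Multiply the model equation by X_{t-k} and take expectations. With theta_0 = psi_0 = 1 and psi_j the MA(infinity) weights, this gives
  gamma(k) - sum_i phi_i gamma(k-i) = c_k,
  c_k = sigma^2 * sum_{j=k..q} theta_j psi_{j-k}   (c_k = 0 for k > q),
using gamma(-m) = gamma(m).
psi-weights needed (psi_j = theta_j + sum_i phi_i psi_{j-i}):
  psi_1 = theta_1 + phi_1 = 0.588 + (-0.652) = -0.064
Right-hand sides:
  c_0 = sigma^2 (1 + theta_1 psi_1) = 2 * (1 + (0.588)(-0.064)) = 2 * 0.962368 = 1.924736
  c_1 = sigma^2 theta_1 = 2 * (0.588) = 1.176
  c_2 = 0
Equations for k = 0 and k = 1 (AR order 1):
  gamma(0) = phi_1 gamma(1) + c_0
  gamma(1) = phi_1 gamma(0) + c_1
Substituting the second into the first: gamma(0) (1 - phi_1^2) = c_0 + phi_1 c_1, so
  gamma(0) = (c_0 + phi_1 c_1) / (1 - phi_1^2) = (1.924736 + (-0.652)(1.176)) / (1 - (-0.652)^2) = 1.157984 / 0.574896 = 2.01425.
  gamma(1) = phi_1 gamma(0) + c_1 = (-0.652)(2.01425) + (1.176) = -0.137291.
Therefore gamma(1) = -0.1373 (to 4 decimal places).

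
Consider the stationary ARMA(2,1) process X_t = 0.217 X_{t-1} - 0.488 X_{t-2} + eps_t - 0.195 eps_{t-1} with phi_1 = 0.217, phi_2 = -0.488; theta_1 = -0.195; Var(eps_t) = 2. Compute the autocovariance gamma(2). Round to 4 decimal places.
\gamma(2) = -1.2578

Multiply the model equation by X_{t-k} and take expectations. With theta_0 = psi_0 = 1 and psi_j the MA(infinity) weights, this gives
  gamma(k) - sum_i phi_i gamma(k-i) = c_k,
  c_k = sigma^2 * sum_{j=k..q} theta_j psi_{j-k}   (c_k = 0 for k > q),
using gamma(-m) = gamma(m).
psi-weights needed (psi_j = theta_j + sum_i phi_i psi_{j-i}):
  psi_1 = theta_1 + phi_1 = -0.195 + (0.217) = 0.022
Right-hand sides:
  c_0 = sigma^2 (1 + theta_1 psi_1) = 2 * (1 + (-0.195)(0.022)) = 2 * 0.99571 = 1.99142
  c_1 = sigma^2 theta_1 = 2 * (-0.195) = -0.39
  c_2 = 0
Equations for k = 0, 1, 2 (AR order 2, c_2 = 0):
  (E0) gamma(0) = phi_1 gamma(1) + phi_2 gamma(2) + c_0
  (E1) gamma(1) = phi_1 gamma(0) + phi_2 gamma(1) + c_1
  (E2) gamma(2) = phi_1 gamma(1) + phi_2 gamma(0)
From (E1): gamma(1) = A gamma(0) + B with
  A = phi_1 / (1 - phi_2) = 0.217 / 1.488 = 0.145833,   B = c_1 / (1 - phi_2) = -0.39 / 1.488 = -0.262097.
Insert (E2) into (E0): gamma(0) (1 - phi_2^2) = phi_1 (1 + phi_2) gamma(1) + c_0.
  phi_1 (1 + phi_2) = (0.217)(0.512) = 0.111104,   1 - phi_2^2 = 0.761856.
Replace gamma(1) by A gamma(0) + B and collect gamma(0):
  gamma(0) [0.761856 - (0.111104)(0.145833)] = (0.111104)(-0.262097) + 1.99142
  gamma(0) * 0.745653 = 1.9623
  gamma(0) = 1.9623 / 0.745653 = 2.631652.
  gamma(1) = A gamma(0) + B = (0.145833)(2.631652) + (-0.262097) = 0.121686.
  gamma(2) = phi_1 gamma(1) + phi_2 gamma(0) = (0.217)(0.121686) + (-0.488)(2.631652) = -1.25784.
Therefore gamma(2) = -1.2578 (to 4 decimal places).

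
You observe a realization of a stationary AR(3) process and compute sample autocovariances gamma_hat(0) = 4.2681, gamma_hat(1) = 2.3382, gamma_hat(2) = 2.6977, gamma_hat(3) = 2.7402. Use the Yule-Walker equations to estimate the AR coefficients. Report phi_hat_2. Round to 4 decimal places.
\hat\phi_{2} = 0.3680

The Yule-Walker equations for an AR(p) process read, in matrix form,
  Gamma_p phi = r_p,   with   (Gamma_p)_{ij} = gamma(|i - j|),
                       (r_p)_i = gamma(i),   i,j = 1..p.
Substitute the sample gammas (Toeplitz matrix and right-hand side of size 3):
  Gamma_p = [[4.2681, 2.3382, 2.6977], [2.3382, 4.2681, 2.3382], [2.6977, 2.3382, 4.2681]]
  r_p     = [2.3382, 2.6977, 2.7402]
Written out (R1..R3):
  (R1) 4.2681 phi_1 + 2.3382 phi_2 + 2.6977 phi_3 = 2.3382
  (R2) 2.3382 phi_1 + 4.2681 phi_2 + 2.3382 phi_3 = 2.6977
  (R3) 2.6977 phi_1 + 2.3382 phi_2 + 4.2681 phi_3 = 2.7402
Gaussian elimination:
  R2 <- R2 - (2.3382/4.2681) R1 = R2 - (0.547832) R1:  2.98716 phi_2 + 0.860315 phi_3 = 1.41676
  R3 <- R3 - (2.6977/4.2681) R1 = R3 - (0.632061) R1:  0.860315 phi_2 + 2.562989 phi_3 = 1.262315
  R3 <- R3 - (0.860315/2.98716) R2 = R3 - (0.288004) R2:  2.315214 phi_3 = 0.854282
Back-substitution:
  phi_hat_3 = 0.854282 / 2.315214 = 0.368986
  phi_hat_2 = (1.41676 - (0.860315)(0.368986)) / 2.98716 = 0.368014
  phi_hat_1 = (2.3382 - (2.3382)(0.368014) - (2.6977)(0.368986)) / 4.2681 = 0.113
So phi_hat = [0.1130, 0.3680, 0.3690].
Therefore phi_hat_2 = 0.3680.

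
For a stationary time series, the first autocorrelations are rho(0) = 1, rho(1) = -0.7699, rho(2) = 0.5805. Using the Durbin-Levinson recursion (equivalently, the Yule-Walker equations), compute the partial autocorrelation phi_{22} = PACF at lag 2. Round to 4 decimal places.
\phi_{22} = -0.0301

The PACF at lag k is phi_{kk}, the last component of the solution
to the Yule-Walker system G_k phi = r_k where
  (G_k)_{ij} = rho(|i - j|), (r_k)_i = rho(i), i,j = 1..k.
Equivalently, Durbin-Levinson gives phi_{kk} iteratively:
  phi_{11} = rho(1)
  phi_{kk} = [rho(k) - sum_{j=1..k-1} phi_{k-1,j} rho(k-j)]
            / [1 - sum_{j=1..k-1} phi_{k-1,j} rho(j)],
  phi_{k,j} = phi_{k-1,j} - phi_{kk} phi_{k-1,k-j},  j = 1..k-1.
Step k = 1:
  phi_11 = rho(1) = -0.7699.
Step k = 2:
  phi_22 = [rho(2) - phi_11 rho(1)] / [1 - phi_11 rho(1)] = [0.5805 - (-0.7699)(-0.7699)] / [1 - (-0.7699)(-0.7699)]
         = -0.01224601 / 0.40725399 = -0.0301.
Therefore phi_{22} = -0.0301.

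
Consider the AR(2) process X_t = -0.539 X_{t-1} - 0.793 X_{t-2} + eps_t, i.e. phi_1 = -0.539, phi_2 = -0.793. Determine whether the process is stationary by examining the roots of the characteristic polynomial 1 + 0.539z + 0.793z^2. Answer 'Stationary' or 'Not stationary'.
\text{Stationary}

The AR(p) characteristic polynomial is P(z) = 1 + 0.539z + 0.793z^2.
Stationarity requires all roots to lie outside the unit circle, i.e. |z| > 1 for every root.
Set 1 + (0.539) z + (0.793) z^2 = 0, i.e. a z^2 + b z + c = 0 with a = 0.793, b = 0.539, c = 1.
Discriminant D = b^2 - 4ac = (0.539)^2 - 4*(0.793)*1 = 0.290521 - (3.172) = -2.881479.
D < 0, so the roots are the complex-conjugate pair z = (-b +/- i sqrt(-D)) / (2a) = -0.3398 +/- 1.0703i.
For a conjugate pair |z|^2 = z * conj(z) = (product of roots) = c/a = 1/(0.793) = 1.261034, so |z| = sqrt(1.261034) = 1.123 for both roots.
Moduli of all roots: 1.1230, 1.1230.
All moduli strictly greater than 1? Yes.
Verdict: Stationary.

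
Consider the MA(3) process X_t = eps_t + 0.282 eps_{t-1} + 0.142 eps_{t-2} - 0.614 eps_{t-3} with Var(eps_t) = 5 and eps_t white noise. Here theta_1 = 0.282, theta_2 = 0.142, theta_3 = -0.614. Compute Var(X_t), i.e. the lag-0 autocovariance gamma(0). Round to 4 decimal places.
\gamma(0) = 7.3834

For an MA(q) process X_t = eps_t + sum_i theta_i eps_{t-i} with
Var(eps_t) = sigma^2, the variance is
  gamma(0) = sigma^2 * (1 + sum_i theta_i^2).
  sum_i theta_i^2 = (0.282)^2 + (0.142)^2 + (-0.614)^2 = 0.079524 + 0.020164 + 0.376996 = 0.476684.
  gamma(0) = 5 * (1 + 0.476684) = 5 * 1.476684 = 7.38342, which rounds to 7.3834.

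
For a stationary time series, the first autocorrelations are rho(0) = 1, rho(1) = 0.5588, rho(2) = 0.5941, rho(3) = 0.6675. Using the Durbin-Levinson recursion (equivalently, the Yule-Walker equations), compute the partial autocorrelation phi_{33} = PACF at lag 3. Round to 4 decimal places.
\phi_{33} = 0.4239

The PACF at lag k is phi_{kk}, the last component of the solution
to the Yule-Walker system G_k phi = r_k where
  (G_k)_{ij} = rho(|i - j|), (r_k)_i = rho(i), i,j = 1..k.
Equivalently, Durbin-Levinson gives phi_{kk} iteratively:
  phi_{11} = rho(1)
  phi_{kk} = [rho(k) - sum_{j=1..k-1} phi_{k-1,j} rho(k-j)]
            / [1 - sum_{j=1..k-1} phi_{k-1,j} rho(j)],
  phi_{k,j} = phi_{k-1,j} - phi_{kk} phi_{k-1,k-j},  j = 1..k-1.
Step k = 1:
  phi_11 = rho(1) = 0.5588.
Step k = 2:
  phi_22 = [rho(2) - phi_11 rho(1)] / [1 - phi_11 rho(1)] = [0.5941 - (0.5588)(0.5588)] / [1 - (0.5588)(0.5588)]
         = 0.28184256 / 0.68774256 = 0.409808.
  Update: phi_21 = phi_11 - phi_22 phi_11 = 0.5588 - (0.409808)(0.5588) = 0.329799.
Step k = 3:
  phi_33 = [rho(3) - phi_21 rho(2) - phi_22 rho(1)] / [1 - phi_21 rho(1) - phi_22 rho(2)]
    numerator   = 0.6675 - (0.329799)(0.5941) - (0.409808)(0.5588) = 0.24256548
    denominator = 1 - (0.329799)(0.5588) - (0.409808)(0.5941) = 0.57224116
  phi_33 = 0.24256548 / 0.57224116 = 0.4239.
Therefore phi_{33} = 0.4239.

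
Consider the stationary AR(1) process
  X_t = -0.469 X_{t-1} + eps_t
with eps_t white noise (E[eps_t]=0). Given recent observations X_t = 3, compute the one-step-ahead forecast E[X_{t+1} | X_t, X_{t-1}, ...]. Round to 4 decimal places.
E[X_{t+1} \mid \mathcal F_t] = -1.4070

For an AR(p) model X_t = c + sum_i phi_i X_{t-i} + eps_t, the
one-step-ahead conditional mean is
  E[X_{t+1} | X_t, ...] = c + sum_i phi_i X_{t+1-i}.
Substitute known values:
  E[X_{t+1} | ...] = (-0.469) * (3)
                   = -1.4070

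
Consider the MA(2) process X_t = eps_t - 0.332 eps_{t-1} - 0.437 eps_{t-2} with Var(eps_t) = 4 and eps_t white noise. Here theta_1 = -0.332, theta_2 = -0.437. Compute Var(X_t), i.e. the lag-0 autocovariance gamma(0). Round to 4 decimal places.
\gamma(0) = 5.2048

For an MA(q) process X_t = eps_t + sum_i theta_i eps_{t-i} with
Var(eps_t) = sigma^2, the variance is
  gamma(0) = sigma^2 * (1 + sum_i theta_i^2).
  sum_i theta_i^2 = (-0.332)^2 + (-0.437)^2 = 0.110224 + 0.190969 = 0.301193.
  gamma(0) = 4 * (1 + 0.301193) = 4 * 1.301193 = 5.204772, which rounds to 5.2048.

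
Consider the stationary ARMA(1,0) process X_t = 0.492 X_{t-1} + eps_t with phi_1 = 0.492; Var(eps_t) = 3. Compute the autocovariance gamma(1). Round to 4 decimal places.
\gamma(1) = 1.9474

Multiply the model equation by X_{t-k} and take expectations. With theta_0 = psi_0 = 1 and psi_j the MA(infinity) weights, this gives
  gamma(k) - sum_i phi_i gamma(k-i) = c_k,
  c_k = sigma^2 * sum_{j=k..q} theta_j psi_{j-k}   (c_k = 0 for k > q),
using gamma(-m) = gamma(m).
Pure AR (q = 0): c_0 = sigma^2 = 3, c_k = 0 for k >= 1.
Equations for k = 0 and k = 1 (AR order 1):
  gamma(0) = phi_1 gamma(1) + c_0
  gamma(1) = phi_1 gamma(0) + c_1
Substituting the second into the first: gamma(0) (1 - phi_1^2) = c_0 + phi_1 c_1, so
  gamma(0) = c_0 / (1 - phi_1^2) = 3 / (1 - (0.492)^2) = 3 / 0.757936 = 3.958118.
  gamma(1) = phi_1 gamma(0) = (0.492)(3.958118) = 1.947394.
Therefore gamma(1) = 1.9474 (to 4 decimal places).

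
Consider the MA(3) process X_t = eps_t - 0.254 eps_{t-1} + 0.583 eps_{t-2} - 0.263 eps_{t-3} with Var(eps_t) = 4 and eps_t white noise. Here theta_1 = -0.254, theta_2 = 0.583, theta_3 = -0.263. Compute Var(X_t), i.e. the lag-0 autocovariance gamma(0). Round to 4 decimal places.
\gamma(0) = 5.8943

For an MA(q) process X_t = eps_t + sum_i theta_i eps_{t-i} with
Var(eps_t) = sigma^2, the variance is
  gamma(0) = sigma^2 * (1 + sum_i theta_i^2).
  sum_i theta_i^2 = (-0.254)^2 + (0.583)^2 + (-0.263)^2 = 0.064516 + 0.339889 + 0.069169 = 0.473574.
  gamma(0) = 4 * (1 + 0.473574) = 4 * 1.473574 = 5.894296, which rounds to 5.8943.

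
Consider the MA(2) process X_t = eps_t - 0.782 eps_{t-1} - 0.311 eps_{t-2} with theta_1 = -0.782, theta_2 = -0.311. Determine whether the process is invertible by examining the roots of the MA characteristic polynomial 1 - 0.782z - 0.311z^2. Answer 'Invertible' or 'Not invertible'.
\text{Not invertible}

The MA(q) characteristic polynomial is P(z) = 1 - 0.782z - 0.311z^2.
Invertibility requires all roots to lie outside the unit circle, i.e. |z| > 1 for every root.
Set 1 + (-0.782) z + (-0.311) z^2 = 0, i.e. a z^2 + b z + c = 0 with a = -0.311, b = -0.782, c = 1.
Discriminant D = b^2 - 4ac = (-0.782)^2 - 4*(-0.311)*1 = 0.611524 - (-1.244) = 1.855524.
D >= 0, so the roots are real: z = (-b +/- sqrt(D)) / (2a) = (0.782 +/- 1.362176) / (-0.622).
  z_1 = (0.782 + 1.362176) / (-0.622) = -3.4472,   |z_1| = 3.4472.
  z_2 = (0.782 - 1.362176) / (-0.622) = 0.9328,   |z_2| = 0.9328.
Moduli of all roots: 3.4472, 0.9328.
All moduli strictly greater than 1? No.
Verdict: Not invertible.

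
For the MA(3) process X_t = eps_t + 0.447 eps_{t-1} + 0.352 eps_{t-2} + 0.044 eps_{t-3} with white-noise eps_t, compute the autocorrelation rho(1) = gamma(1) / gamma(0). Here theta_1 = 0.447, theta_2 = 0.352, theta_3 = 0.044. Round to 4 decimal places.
\rho(1) = 0.4676

For an MA(q) process with theta_0 = 1, the autocovariance is
  gamma(k) = sigma^2 * sum_{i=0..q-k} theta_i * theta_{i+k},
and rho(k) = gamma(k) / gamma(0). Sigma^2 cancels.
  numerator   = (1)*(0.447) + (0.447)*(0.352) + (0.352)*(0.044) = 0.619832.
  denominator = (1)^2 + (0.447)^2 + (0.352)^2 + (0.044)^2 = 1.325649.
  rho(1) = 0.619832 / 1.325649 = 0.4676.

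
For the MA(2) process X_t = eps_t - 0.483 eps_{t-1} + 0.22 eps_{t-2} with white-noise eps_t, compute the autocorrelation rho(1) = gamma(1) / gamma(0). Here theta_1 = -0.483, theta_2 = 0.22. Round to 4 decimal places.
\rho(1) = -0.4598

For an MA(q) process with theta_0 = 1, the autocovariance is
  gamma(k) = sigma^2 * sum_{i=0..q-k} theta_i * theta_{i+k},
and rho(k) = gamma(k) / gamma(0). Sigma^2 cancels.
  numerator   = (1)*(-0.483) + (-0.483)*(0.22) = -0.58926.
  denominator = (1)^2 + (-0.483)^2 + (0.22)^2 = 1.281689.
  rho(1) = -0.58926 / 1.281689 = -0.4598.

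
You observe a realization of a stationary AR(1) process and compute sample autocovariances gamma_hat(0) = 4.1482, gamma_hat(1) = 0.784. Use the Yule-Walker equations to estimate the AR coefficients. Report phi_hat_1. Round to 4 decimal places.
\hat\phi_{1} = 0.1890

The Yule-Walker equations for an AR(p) process read, in matrix form,
  Gamma_p phi = r_p,   with   (Gamma_p)_{ij} = gamma(|i - j|),
                       (r_p)_i = gamma(i),   i,j = 1..p.
Substitute the sample gammas (Toeplitz matrix and right-hand side of size 1):
  Gamma_p = [[4.1482]]
  r_p     = [0.784]
With p = 1 this is the single equation gamma(0) phi_1 = gamma(1):
  phi_hat_1 = gamma(1) / gamma(0) = 0.784 / 4.1482 = 0.1890.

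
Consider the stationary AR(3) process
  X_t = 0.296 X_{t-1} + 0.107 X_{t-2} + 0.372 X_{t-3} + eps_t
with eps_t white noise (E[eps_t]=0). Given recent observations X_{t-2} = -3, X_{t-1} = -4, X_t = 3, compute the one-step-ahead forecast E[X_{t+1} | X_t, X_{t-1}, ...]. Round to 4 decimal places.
E[X_{t+1} \mid \mathcal F_t] = -0.6560

For an AR(p) model X_t = c + sum_i phi_i X_{t-i} + eps_t, the
one-step-ahead conditional mean is
  E[X_{t+1} | X_t, ...] = c + sum_i phi_i X_{t+1-i}.
Substitute known values:
  E[X_{t+1} | ...] = (0.296) * (3) + (0.107) * (-4) + (0.372) * (-3)
                   = -0.6560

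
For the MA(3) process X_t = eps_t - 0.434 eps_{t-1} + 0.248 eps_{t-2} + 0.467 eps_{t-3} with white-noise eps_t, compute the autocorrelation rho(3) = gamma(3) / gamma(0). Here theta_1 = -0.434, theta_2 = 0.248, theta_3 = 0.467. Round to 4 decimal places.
\rho(3) = 0.3181

For an MA(q) process with theta_0 = 1, the autocovariance is
  gamma(k) = sigma^2 * sum_{i=0..q-k} theta_i * theta_{i+k},
and rho(k) = gamma(k) / gamma(0). Sigma^2 cancels.
  numerator   = (1)*(0.467) = 0.467.
  denominator = (1)^2 + (-0.434)^2 + (0.248)^2 + (0.467)^2 = 1.467949.
  rho(3) = 0.467 / 1.467949 = 0.3181.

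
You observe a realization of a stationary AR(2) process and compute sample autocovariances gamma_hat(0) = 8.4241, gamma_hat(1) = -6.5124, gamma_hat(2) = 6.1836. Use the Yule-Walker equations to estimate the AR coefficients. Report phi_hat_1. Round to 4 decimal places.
\hat\phi_{1} = -0.5110

The Yule-Walker equations for an AR(p) process read, in matrix form,
  Gamma_p phi = r_p,   with   (Gamma_p)_{ij} = gamma(|i - j|),
                       (r_p)_i = gamma(i),   i,j = 1..p.
Substitute the sample gammas (Toeplitz matrix and right-hand side of size 2):
  Gamma_p = [[8.4241, -6.5124], [-6.5124, 8.4241]]
  r_p     = [-6.5124, 6.1836]
Written out:
  8.4241 phi_1 - 6.5124 phi_2 = -6.5124
  -6.5124 phi_1 + 8.4241 phi_2 = 6.1836
Solve by Cramer's rule:
  det = gamma(0)^2 - gamma(1)^2 = (8.4241)^2 - (-6.5124)^2 = 70.96546081 - 42.41135376 = 28.55410705
  phi_hat_1 = [gamma(1) gamma(0) - gamma(1) gamma(2)] / det = [(-6.5124)(8.4241) - (-6.5124)(6.1836)] / 28.55410705 = -14.5910322 / 28.55410705 = -0.511
  phi_hat_2 = [gamma(0) gamma(2) - gamma(1)^2] / det = [(8.4241)(6.1836) - (-6.5124)^2] / 28.55410705 = 9.679911 / 28.55410705 = 0.339
So phi_hat = [-0.5110, 0.3390].
Therefore phi_hat_1 = -0.5110.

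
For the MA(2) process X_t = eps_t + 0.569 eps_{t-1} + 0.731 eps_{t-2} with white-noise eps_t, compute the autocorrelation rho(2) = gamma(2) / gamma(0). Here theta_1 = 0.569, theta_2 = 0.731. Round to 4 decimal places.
\rho(2) = 0.3934

For an MA(q) process with theta_0 = 1, the autocovariance is
  gamma(k) = sigma^2 * sum_{i=0..q-k} theta_i * theta_{i+k},
and rho(k) = gamma(k) / gamma(0). Sigma^2 cancels.
  numerator   = (1)*(0.731) = 0.731.
  denominator = (1)^2 + (0.569)^2 + (0.731)^2 = 1.858122.
  rho(2) = 0.731 / 1.858122 = 0.3934.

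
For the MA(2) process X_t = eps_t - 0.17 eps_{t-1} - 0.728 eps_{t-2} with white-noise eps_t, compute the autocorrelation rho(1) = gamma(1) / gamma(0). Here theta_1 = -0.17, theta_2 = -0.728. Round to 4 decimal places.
\rho(1) = -0.0297

For an MA(q) process with theta_0 = 1, the autocovariance is
  gamma(k) = sigma^2 * sum_{i=0..q-k} theta_i * theta_{i+k},
and rho(k) = gamma(k) / gamma(0). Sigma^2 cancels.
  numerator   = (1)*(-0.17) + (-0.17)*(-0.728) = -0.04624.
  denominator = (1)^2 + (-0.17)^2 + (-0.728)^2 = 1.558884.
  rho(1) = -0.04624 / 1.558884 = -0.0297.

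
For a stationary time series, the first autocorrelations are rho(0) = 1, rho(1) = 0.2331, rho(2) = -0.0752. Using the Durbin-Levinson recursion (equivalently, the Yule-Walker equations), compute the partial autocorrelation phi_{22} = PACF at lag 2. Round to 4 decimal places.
\phi_{22} = -0.1370

The PACF at lag k is phi_{kk}, the last component of the solution
to the Yule-Walker system G_k phi = r_k where
  (G_k)_{ij} = rho(|i - j|), (r_k)_i = rho(i), i,j = 1..k.
Equivalently, Durbin-Levinson gives phi_{kk} iteratively:
  phi_{11} = rho(1)
  phi_{kk} = [rho(k) - sum_{j=1..k-1} phi_{k-1,j} rho(k-j)]
            / [1 - sum_{j=1..k-1} phi_{k-1,j} rho(j)],
  phi_{k,j} = phi_{k-1,j} - phi_{kk} phi_{k-1,k-j},  j = 1..k-1.
Step k = 1:
  phi_11 = rho(1) = 0.2331.
Step k = 2:
  phi_22 = [rho(2) - phi_11 rho(1)] / [1 - phi_11 rho(1)] = [-0.0752 - (0.2331)(0.2331)] / [1 - (0.2331)(0.2331)]
         = -0.12953561 / 0.94566439 = -0.137.
Therefore phi_{22} = -0.1370.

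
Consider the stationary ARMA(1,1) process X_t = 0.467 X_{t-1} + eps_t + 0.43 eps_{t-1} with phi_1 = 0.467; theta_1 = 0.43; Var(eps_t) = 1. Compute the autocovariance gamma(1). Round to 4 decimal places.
\gamma(1) = 1.3776

Multiply the model equation by X_{t-k} and take expectations. With theta_0 = psi_0 = 1 and psi_j the MA(infinity) weights, this gives
  gamma(k) - sum_i phi_i gamma(k-i) = c_k,
  c_k = sigma^2 * sum_{j=k..q} theta_j psi_{j-k}   (c_k = 0 for k > q),
using gamma(-m) = gamma(m).
psi-weights needed (psi_j = theta_j + sum_i phi_i psi_{j-i}):
  psi_1 = theta_1 + phi_1 = 0.43 + (0.467) = 0.897
Right-hand sides:
  c_0 = sigma^2 (1 + theta_1 psi_1) = 1 * (1 + (0.43)(0.897)) = 1 * 1.38571 = 1.38571
  c_1 = sigma^2 theta_1 = 1 * (0.43) = 0.43
  c_2 = 0
Equations for k = 0 and k = 1 (AR order 1):
  gamma(0) = phi_1 gamma(1) + c_0
  gamma(1) = phi_1 gamma(0) + c_1
Substituting the second into the first: gamma(0) (1 - phi_1^2) = c_0 + phi_1 c_1, so
  gamma(0) = (c_0 + phi_1 c_1) / (1 - phi_1^2) = (1.38571 + (0.467)(0.43)) / (1 - (0.467)^2) = 1.58652 / 0.781911 = 2.029029.
  gamma(1) = phi_1 gamma(0) + c_1 = (0.467)(2.029029) + (0.43) = 1.377556.
Therefore gamma(1) = 1.3776 (to 4 decimal places).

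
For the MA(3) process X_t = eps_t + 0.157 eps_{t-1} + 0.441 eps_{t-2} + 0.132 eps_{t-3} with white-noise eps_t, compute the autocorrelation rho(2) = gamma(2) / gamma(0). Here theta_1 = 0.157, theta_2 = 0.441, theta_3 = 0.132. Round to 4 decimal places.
\rho(2) = 0.3734

For an MA(q) process with theta_0 = 1, the autocovariance is
  gamma(k) = sigma^2 * sum_{i=0..q-k} theta_i * theta_{i+k},
and rho(k) = gamma(k) / gamma(0). Sigma^2 cancels.
  numerator   = (1)*(0.441) + (0.157)*(0.132) = 0.461724.
  denominator = (1)^2 + (0.157)^2 + (0.441)^2 + (0.132)^2 = 1.236554.
  rho(2) = 0.461724 / 1.236554 = 0.3734.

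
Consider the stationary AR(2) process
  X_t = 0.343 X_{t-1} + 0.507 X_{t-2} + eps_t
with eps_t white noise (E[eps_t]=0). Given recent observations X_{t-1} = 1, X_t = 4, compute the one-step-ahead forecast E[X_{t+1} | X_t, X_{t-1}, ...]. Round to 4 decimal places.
E[X_{t+1} \mid \mathcal F_t] = 1.8790

For an AR(p) model X_t = c + sum_i phi_i X_{t-i} + eps_t, the
one-step-ahead conditional mean is
  E[X_{t+1} | X_t, ...] = c + sum_i phi_i X_{t+1-i}.
Substitute known values:
  E[X_{t+1} | ...] = (0.343) * (4) + (0.507) * (1)
                   = 1.8790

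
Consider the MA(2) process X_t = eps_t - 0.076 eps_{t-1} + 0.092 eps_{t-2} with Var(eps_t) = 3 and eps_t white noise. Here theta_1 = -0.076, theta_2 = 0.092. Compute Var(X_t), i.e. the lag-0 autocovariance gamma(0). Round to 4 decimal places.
\gamma(0) = 3.0427

For an MA(q) process X_t = eps_t + sum_i theta_i eps_{t-i} with
Var(eps_t) = sigma^2, the variance is
  gamma(0) = sigma^2 * (1 + sum_i theta_i^2).
  sum_i theta_i^2 = (-0.076)^2 + (0.092)^2 = 0.005776 + 0.008464 = 0.01424.
  gamma(0) = 3 * (1 + 0.01424) = 3 * 1.01424 = 3.04272, which rounds to 3.0427.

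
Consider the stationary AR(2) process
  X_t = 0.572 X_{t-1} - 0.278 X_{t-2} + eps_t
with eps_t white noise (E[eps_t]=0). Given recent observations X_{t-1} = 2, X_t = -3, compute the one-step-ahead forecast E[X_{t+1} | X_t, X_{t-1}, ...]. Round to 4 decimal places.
E[X_{t+1} \mid \mathcal F_t] = -2.2720

For an AR(p) model X_t = c + sum_i phi_i X_{t-i} + eps_t, the
one-step-ahead conditional mean is
  E[X_{t+1} | X_t, ...] = c + sum_i phi_i X_{t+1-i}.
Substitute known values:
  E[X_{t+1} | ...] = (0.572) * (-3) + (-0.278) * (2)
                   = -2.2720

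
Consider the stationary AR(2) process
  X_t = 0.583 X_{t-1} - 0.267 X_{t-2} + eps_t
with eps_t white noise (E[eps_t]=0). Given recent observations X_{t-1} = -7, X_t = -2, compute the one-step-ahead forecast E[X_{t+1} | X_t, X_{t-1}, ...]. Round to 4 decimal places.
E[X_{t+1} \mid \mathcal F_t] = 0.7030

For an AR(p) model X_t = c + sum_i phi_i X_{t-i} + eps_t, the
one-step-ahead conditional mean is
  E[X_{t+1} | X_t, ...] = c + sum_i phi_i X_{t+1-i}.
Substitute known values:
  E[X_{t+1} | ...] = (0.583) * (-2) + (-0.267) * (-7)
                   = 0.7030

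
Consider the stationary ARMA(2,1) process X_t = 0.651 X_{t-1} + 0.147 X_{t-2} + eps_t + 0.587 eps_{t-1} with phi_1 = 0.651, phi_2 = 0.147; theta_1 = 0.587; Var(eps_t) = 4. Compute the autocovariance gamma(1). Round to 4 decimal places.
\gamma(1) = 19.4956

Multiply the model equation by X_{t-k} and take expectations. With theta_0 = psi_0 = 1 and psi_j the MA(infinity) weights, this gives
  gamma(k) - sum_i phi_i gamma(k-i) = c_k,
  c_k = sigma^2 * sum_{j=k..q} theta_j psi_{j-k}   (c_k = 0 for k > q),
using gamma(-m) = gamma(m).
psi-weights needed (psi_j = theta_j + sum_i phi_i psi_{j-i}):
  psi_1 = theta_1 + phi_1 = 0.587 + (0.651) = 1.238
Right-hand sides:
  c_0 = sigma^2 (1 + theta_1 psi_1) = 4 * (1 + (0.587)(1.238)) = 4 * 1.726706 = 6.906824
  c_1 = sigma^2 theta_1 = 4 * (0.587) = 2.348
  c_2 = 0
Equations for k = 0, 1, 2 (AR order 2, c_2 = 0):
  (E0) gamma(0) = phi_1 gamma(1) + phi_2 gamma(2) + c_0
  (E1) gamma(1) = phi_1 gamma(0) + phi_2 gamma(1) + c_1
  (E2) gamma(2) = phi_1 gamma(1) + phi_2 gamma(0)
From (E1): gamma(1) = A gamma(0) + B with
  A = phi_1 / (1 - phi_2) = 0.651 / 0.853 = 0.763189,   B = c_1 / (1 - phi_2) = 2.348 / 0.853 = 2.752638.
Insert (E2) into (E0): gamma(0) (1 - phi_2^2) = phi_1 (1 + phi_2) gamma(1) + c_0.
  phi_1 (1 + phi_2) = (0.651)(1.147) = 0.746697,   1 - phi_2^2 = 0.978391.
Replace gamma(1) by A gamma(0) + B and collect gamma(0):
  gamma(0) [0.978391 - (0.746697)(0.763189)] = (0.746697)(2.752638) + 6.906824
  gamma(0) * 0.40852 = 8.96221
  gamma(0) = 8.96221 / 0.40852 = 21.938228.
  gamma(1) = A gamma(0) + B = (0.763189)(21.938228) + (2.752638) = 19.495646.
Therefore gamma(1) = 19.4956 (to 4 decimal places).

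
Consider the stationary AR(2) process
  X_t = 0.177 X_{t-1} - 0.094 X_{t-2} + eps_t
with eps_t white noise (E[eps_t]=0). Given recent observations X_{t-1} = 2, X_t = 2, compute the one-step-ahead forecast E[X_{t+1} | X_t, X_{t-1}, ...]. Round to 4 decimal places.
E[X_{t+1} \mid \mathcal F_t] = 0.1660

For an AR(p) model X_t = c + sum_i phi_i X_{t-i} + eps_t, the
one-step-ahead conditional mean is
  E[X_{t+1} | X_t, ...] = c + sum_i phi_i X_{t+1-i}.
Substitute known values:
  E[X_{t+1} | ...] = (0.177) * (2) + (-0.094) * (2)
                   = 0.1660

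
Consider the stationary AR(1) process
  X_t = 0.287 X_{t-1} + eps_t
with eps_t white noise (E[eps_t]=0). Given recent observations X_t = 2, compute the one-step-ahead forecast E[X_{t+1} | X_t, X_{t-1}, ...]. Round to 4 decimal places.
E[X_{t+1} \mid \mathcal F_t] = 0.5740

For an AR(p) model X_t = c + sum_i phi_i X_{t-i} + eps_t, the
one-step-ahead conditional mean is
  E[X_{t+1} | X_t, ...] = c + sum_i phi_i X_{t+1-i}.
Substitute known values:
  E[X_{t+1} | ...] = (0.287) * (2)
                   = 0.5740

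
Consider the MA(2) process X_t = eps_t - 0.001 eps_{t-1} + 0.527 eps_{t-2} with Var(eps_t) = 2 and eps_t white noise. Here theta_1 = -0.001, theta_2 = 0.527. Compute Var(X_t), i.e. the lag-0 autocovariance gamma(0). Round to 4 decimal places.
\gamma(0) = 2.5555

For an MA(q) process X_t = eps_t + sum_i theta_i eps_{t-i} with
Var(eps_t) = sigma^2, the variance is
  gamma(0) = sigma^2 * (1 + sum_i theta_i^2).
  sum_i theta_i^2 = (-0.001)^2 + (0.527)^2 = 0.000001 + 0.277729 = 0.27773.
  gamma(0) = 2 * (1 + 0.27773) = 2 * 1.27773 = 2.55546, which rounds to 2.5555.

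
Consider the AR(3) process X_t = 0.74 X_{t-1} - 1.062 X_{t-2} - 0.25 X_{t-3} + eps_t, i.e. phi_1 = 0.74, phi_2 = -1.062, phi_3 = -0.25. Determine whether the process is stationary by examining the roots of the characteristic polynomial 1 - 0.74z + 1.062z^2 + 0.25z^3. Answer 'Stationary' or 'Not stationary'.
\text{Not stationary}

The AR(p) characteristic polynomial is P(z) = 1 - 0.74z + 1.062z^2 + 0.25z^3.
Stationarity requires all roots to lie outside the unit circle, i.e. |z| > 1 for every root.
Degree 3: look for a simple real root z0 first, then factor out (1 - z/z0) and solve the remaining quadratic.
Testing z0 = -5: P(-5) = 1 + (-0.74)(-5) + (1.062)(-5)^2 + (0.25)(-5)^3
  = 1 + (3.7) + (26.55) + (-31.25) = 0.  So z_0 = -5 is a root, |z_0| = 5.
Divide out the factor (1 + 0.2 z) = (1 - z/z0) (since 1/z0 = -0.2):
  P(z) = (1 + 0.2 z)(1 + (-0.94) z + (1.25) z^2)
  [check: z-coef -0.94 - (-0.2) = -0.74; z^2-coef 1.25 - (-0.2)(-0.94) = 1.062; z^3-coef -(-0.2)(1.25) = 0.25.]
Remaining roots from the quadratic factor 1 + (-0.94) z + (1.25) z^2:
  Set 1 + (-0.94) z + (1.25) z^2 = 0, i.e. a z^2 + b z + c = 0 with a = 1.25, b = -0.94, c = 1.
  Discriminant D = b^2 - 4ac = (-0.94)^2 - 4*(1.25)*1 = 0.8836 - (5) = -4.1164.
  D < 0, so the roots are the complex-conjugate pair z = (-b +/- i sqrt(-D)) / (2a) = 0.376 +/- 0.8116i.
  For a conjugate pair |z|^2 = z * conj(z) = (product of roots) = c/a = 1/(1.25) = 0.8, so |z| = sqrt(0.8) = 0.8944 for both roots.
Moduli of all roots: 5.0000, 0.8944, 0.8944.
All moduli strictly greater than 1? No.
Verdict: Not stationary.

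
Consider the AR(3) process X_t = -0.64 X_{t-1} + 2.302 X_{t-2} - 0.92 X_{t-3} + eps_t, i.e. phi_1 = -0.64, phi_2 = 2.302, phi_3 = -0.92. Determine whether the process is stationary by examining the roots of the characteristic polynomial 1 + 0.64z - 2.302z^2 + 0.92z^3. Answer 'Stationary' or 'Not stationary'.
\text{Not stationary}

The AR(p) characteristic polynomial is P(z) = 1 + 0.64z - 2.302z^2 + 0.92z^3.
Stationarity requires all roots to lie outside the unit circle, i.e. |z| > 1 for every root.
Degree 3: look for a simple real root z0 first, then factor out (1 - z/z0) and solve the remaining quadratic.
Testing z0 = 1.25: P(1.25) = 1 + (0.64)(1.25) + (-2.302)(1.25)^2 + (0.92)(1.25)^3
  = 1 + (0.8) + (-3.596875) + (1.796875) = 0.  So z_0 = 1.25 is a root, |z_0| = 1.25.
Divide out the factor (1 - 0.8 z) = (1 - z/z0) (since 1/z0 = 0.8):
  P(z) = (1 - 0.8 z)(1 + (1.44) z + (-1.15) z^2)
  [check: z-coef 1.44 - (0.8) = 0.64; z^2-coef -1.15 - (0.8)(1.44) = -2.302; z^3-coef -(0.8)(-1.15) = 0.92.]
Remaining roots from the quadratic factor 1 + (1.44) z + (-1.15) z^2:
  Set 1 + (1.44) z + (-1.15) z^2 = 0, i.e. a z^2 + b z + c = 0 with a = -1.15, b = 1.44, c = 1.
  Discriminant D = b^2 - 4ac = (1.44)^2 - 4*(-1.15)*1 = 2.0736 - (-4.6) = 6.6736.
  D >= 0, so the roots are real: z = (-b +/- sqrt(D)) / (2a) = (-1.44 +/- 2.583331) / (-2.3).
    z_1 = (-1.44 + 2.583331) / (-2.3) = -0.4971,   |z_1| = 0.4971.
    z_2 = (-1.44 - 2.583331) / (-2.3) = 1.7493,   |z_2| = 1.7493.
Moduli of all roots: 1.2500, 0.4971, 1.7493.
All moduli strictly greater than 1? No.
Verdict: Not stationary.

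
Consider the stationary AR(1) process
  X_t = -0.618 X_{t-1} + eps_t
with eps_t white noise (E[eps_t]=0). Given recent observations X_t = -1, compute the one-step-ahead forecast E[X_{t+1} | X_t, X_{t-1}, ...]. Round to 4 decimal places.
E[X_{t+1} \mid \mathcal F_t] = 0.6180

For an AR(p) model X_t = c + sum_i phi_i X_{t-i} + eps_t, the
one-step-ahead conditional mean is
  E[X_{t+1} | X_t, ...] = c + sum_i phi_i X_{t+1-i}.
Substitute known values:
  E[X_{t+1} | ...] = (-0.618) * (-1)
                   = 0.6180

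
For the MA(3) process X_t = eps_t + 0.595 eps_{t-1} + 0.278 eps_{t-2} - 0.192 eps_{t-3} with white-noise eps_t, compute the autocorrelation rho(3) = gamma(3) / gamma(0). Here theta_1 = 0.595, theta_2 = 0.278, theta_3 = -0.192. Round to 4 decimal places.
\rho(3) = -0.1308

For an MA(q) process with theta_0 = 1, the autocovariance is
  gamma(k) = sigma^2 * sum_{i=0..q-k} theta_i * theta_{i+k},
and rho(k) = gamma(k) / gamma(0). Sigma^2 cancels.
  numerator   = (1)*(-0.192) = -0.192.
  denominator = (1)^2 + (0.595)^2 + (0.278)^2 + (-0.192)^2 = 1.468173.
  rho(3) = -0.192 / 1.468173 = -0.1308.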